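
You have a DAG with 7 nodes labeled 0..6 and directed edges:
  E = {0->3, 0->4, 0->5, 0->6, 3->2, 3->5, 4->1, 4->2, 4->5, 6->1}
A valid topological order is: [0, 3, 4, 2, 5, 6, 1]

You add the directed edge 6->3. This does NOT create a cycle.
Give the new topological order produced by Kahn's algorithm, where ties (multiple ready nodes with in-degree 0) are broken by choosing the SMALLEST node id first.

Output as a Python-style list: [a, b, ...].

Answer: [0, 4, 6, 1, 3, 2, 5]

Derivation:
Old toposort: [0, 3, 4, 2, 5, 6, 1]
Added edge: 6->3
Position of 6 (5) > position of 3 (1). Must reorder: 6 must now come before 3.
Run Kahn's algorithm (break ties by smallest node id):
  initial in-degrees: [0, 2, 2, 2, 1, 3, 1]
  ready (indeg=0): [0]
  pop 0: indeg[3]->1; indeg[4]->0; indeg[5]->2; indeg[6]->0 | ready=[4, 6] | order so far=[0]
  pop 4: indeg[1]->1; indeg[2]->1; indeg[5]->1 | ready=[6] | order so far=[0, 4]
  pop 6: indeg[1]->0; indeg[3]->0 | ready=[1, 3] | order so far=[0, 4, 6]
  pop 1: no out-edges | ready=[3] | order so far=[0, 4, 6, 1]
  pop 3: indeg[2]->0; indeg[5]->0 | ready=[2, 5] | order so far=[0, 4, 6, 1, 3]
  pop 2: no out-edges | ready=[5] | order so far=[0, 4, 6, 1, 3, 2]
  pop 5: no out-edges | ready=[] | order so far=[0, 4, 6, 1, 3, 2, 5]
  Result: [0, 4, 6, 1, 3, 2, 5]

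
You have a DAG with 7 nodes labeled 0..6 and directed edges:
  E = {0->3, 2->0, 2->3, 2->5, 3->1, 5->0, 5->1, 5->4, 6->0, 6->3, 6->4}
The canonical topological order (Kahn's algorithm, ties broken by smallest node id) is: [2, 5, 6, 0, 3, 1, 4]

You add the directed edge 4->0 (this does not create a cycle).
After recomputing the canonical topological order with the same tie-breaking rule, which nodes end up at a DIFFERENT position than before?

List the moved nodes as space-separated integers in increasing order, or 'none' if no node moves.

Old toposort: [2, 5, 6, 0, 3, 1, 4]
Added edge 4->0
Recompute Kahn (smallest-id tiebreak):
  initial in-degrees: [4, 2, 0, 3, 2, 1, 0]
  ready (indeg=0): [2, 6]
  pop 2: indeg[0]->3; indeg[3]->2; indeg[5]->0 | ready=[5, 6] | order so far=[2]
  pop 5: indeg[0]->2; indeg[1]->1; indeg[4]->1 | ready=[6] | order so far=[2, 5]
  pop 6: indeg[0]->1; indeg[3]->1; indeg[4]->0 | ready=[4] | order so far=[2, 5, 6]
  pop 4: indeg[0]->0 | ready=[0] | order so far=[2, 5, 6, 4]
  pop 0: indeg[3]->0 | ready=[3] | order so far=[2, 5, 6, 4, 0]
  pop 3: indeg[1]->0 | ready=[1] | order so far=[2, 5, 6, 4, 0, 3]
  pop 1: no out-edges | ready=[] | order so far=[2, 5, 6, 4, 0, 3, 1]
New canonical toposort: [2, 5, 6, 4, 0, 3, 1]
Compare positions:
  Node 0: index 3 -> 4 (moved)
  Node 1: index 5 -> 6 (moved)
  Node 2: index 0 -> 0 (same)
  Node 3: index 4 -> 5 (moved)
  Node 4: index 6 -> 3 (moved)
  Node 5: index 1 -> 1 (same)
  Node 6: index 2 -> 2 (same)
Nodes that changed position: 0 1 3 4

Answer: 0 1 3 4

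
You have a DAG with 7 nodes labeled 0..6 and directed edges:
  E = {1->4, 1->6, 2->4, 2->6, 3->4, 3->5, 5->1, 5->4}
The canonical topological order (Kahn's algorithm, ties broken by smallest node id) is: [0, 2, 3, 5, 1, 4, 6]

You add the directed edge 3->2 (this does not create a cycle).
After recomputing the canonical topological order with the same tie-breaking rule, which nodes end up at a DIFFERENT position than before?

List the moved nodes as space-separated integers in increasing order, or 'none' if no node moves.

Answer: 2 3

Derivation:
Old toposort: [0, 2, 3, 5, 1, 4, 6]
Added edge 3->2
Recompute Kahn (smallest-id tiebreak):
  initial in-degrees: [0, 1, 1, 0, 4, 1, 2]
  ready (indeg=0): [0, 3]
  pop 0: no out-edges | ready=[3] | order so far=[0]
  pop 3: indeg[2]->0; indeg[4]->3; indeg[5]->0 | ready=[2, 5] | order so far=[0, 3]
  pop 2: indeg[4]->2; indeg[6]->1 | ready=[5] | order so far=[0, 3, 2]
  pop 5: indeg[1]->0; indeg[4]->1 | ready=[1] | order so far=[0, 3, 2, 5]
  pop 1: indeg[4]->0; indeg[6]->0 | ready=[4, 6] | order so far=[0, 3, 2, 5, 1]
  pop 4: no out-edges | ready=[6] | order so far=[0, 3, 2, 5, 1, 4]
  pop 6: no out-edges | ready=[] | order so far=[0, 3, 2, 5, 1, 4, 6]
New canonical toposort: [0, 3, 2, 5, 1, 4, 6]
Compare positions:
  Node 0: index 0 -> 0 (same)
  Node 1: index 4 -> 4 (same)
  Node 2: index 1 -> 2 (moved)
  Node 3: index 2 -> 1 (moved)
  Node 4: index 5 -> 5 (same)
  Node 5: index 3 -> 3 (same)
  Node 6: index 6 -> 6 (same)
Nodes that changed position: 2 3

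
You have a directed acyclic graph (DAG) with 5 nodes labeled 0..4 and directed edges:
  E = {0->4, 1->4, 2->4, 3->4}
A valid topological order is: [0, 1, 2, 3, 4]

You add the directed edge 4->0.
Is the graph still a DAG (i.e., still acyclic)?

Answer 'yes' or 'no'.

Answer: no

Derivation:
Given toposort: [0, 1, 2, 3, 4]
Position of 4: index 4; position of 0: index 0
New edge 4->0: backward (u after v in old order)
Backward edge: old toposort is now invalid. Check if this creates a cycle.
Does 0 already reach 4? Reachable from 0: [0, 4]. YES -> cycle!
Still a DAG? no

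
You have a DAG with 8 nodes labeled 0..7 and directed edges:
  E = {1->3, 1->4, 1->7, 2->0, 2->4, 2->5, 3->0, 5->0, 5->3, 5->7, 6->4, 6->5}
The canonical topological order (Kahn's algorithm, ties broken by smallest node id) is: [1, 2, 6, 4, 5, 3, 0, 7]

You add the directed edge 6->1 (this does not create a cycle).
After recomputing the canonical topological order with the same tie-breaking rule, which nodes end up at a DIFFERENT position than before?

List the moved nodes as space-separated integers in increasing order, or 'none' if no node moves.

Answer: 1 2 6

Derivation:
Old toposort: [1, 2, 6, 4, 5, 3, 0, 7]
Added edge 6->1
Recompute Kahn (smallest-id tiebreak):
  initial in-degrees: [3, 1, 0, 2, 3, 2, 0, 2]
  ready (indeg=0): [2, 6]
  pop 2: indeg[0]->2; indeg[4]->2; indeg[5]->1 | ready=[6] | order so far=[2]
  pop 6: indeg[1]->0; indeg[4]->1; indeg[5]->0 | ready=[1, 5] | order so far=[2, 6]
  pop 1: indeg[3]->1; indeg[4]->0; indeg[7]->1 | ready=[4, 5] | order so far=[2, 6, 1]
  pop 4: no out-edges | ready=[5] | order so far=[2, 6, 1, 4]
  pop 5: indeg[0]->1; indeg[3]->0; indeg[7]->0 | ready=[3, 7] | order so far=[2, 6, 1, 4, 5]
  pop 3: indeg[0]->0 | ready=[0, 7] | order so far=[2, 6, 1, 4, 5, 3]
  pop 0: no out-edges | ready=[7] | order so far=[2, 6, 1, 4, 5, 3, 0]
  pop 7: no out-edges | ready=[] | order so far=[2, 6, 1, 4, 5, 3, 0, 7]
New canonical toposort: [2, 6, 1, 4, 5, 3, 0, 7]
Compare positions:
  Node 0: index 6 -> 6 (same)
  Node 1: index 0 -> 2 (moved)
  Node 2: index 1 -> 0 (moved)
  Node 3: index 5 -> 5 (same)
  Node 4: index 3 -> 3 (same)
  Node 5: index 4 -> 4 (same)
  Node 6: index 2 -> 1 (moved)
  Node 7: index 7 -> 7 (same)
Nodes that changed position: 1 2 6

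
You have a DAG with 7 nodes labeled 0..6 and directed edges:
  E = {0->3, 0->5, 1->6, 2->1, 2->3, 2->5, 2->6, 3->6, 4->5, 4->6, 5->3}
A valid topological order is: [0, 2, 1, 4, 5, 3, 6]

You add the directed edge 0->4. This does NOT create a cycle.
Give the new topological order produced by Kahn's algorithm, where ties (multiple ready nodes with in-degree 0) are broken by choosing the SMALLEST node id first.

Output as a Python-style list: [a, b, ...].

Old toposort: [0, 2, 1, 4, 5, 3, 6]
Added edge: 0->4
Position of 0 (0) < position of 4 (3). Old order still valid.
Run Kahn's algorithm (break ties by smallest node id):
  initial in-degrees: [0, 1, 0, 3, 1, 3, 4]
  ready (indeg=0): [0, 2]
  pop 0: indeg[3]->2; indeg[4]->0; indeg[5]->2 | ready=[2, 4] | order so far=[0]
  pop 2: indeg[1]->0; indeg[3]->1; indeg[5]->1; indeg[6]->3 | ready=[1, 4] | order so far=[0, 2]
  pop 1: indeg[6]->2 | ready=[4] | order so far=[0, 2, 1]
  pop 4: indeg[5]->0; indeg[6]->1 | ready=[5] | order so far=[0, 2, 1, 4]
  pop 5: indeg[3]->0 | ready=[3] | order so far=[0, 2, 1, 4, 5]
  pop 3: indeg[6]->0 | ready=[6] | order so far=[0, 2, 1, 4, 5, 3]
  pop 6: no out-edges | ready=[] | order so far=[0, 2, 1, 4, 5, 3, 6]
  Result: [0, 2, 1, 4, 5, 3, 6]

Answer: [0, 2, 1, 4, 5, 3, 6]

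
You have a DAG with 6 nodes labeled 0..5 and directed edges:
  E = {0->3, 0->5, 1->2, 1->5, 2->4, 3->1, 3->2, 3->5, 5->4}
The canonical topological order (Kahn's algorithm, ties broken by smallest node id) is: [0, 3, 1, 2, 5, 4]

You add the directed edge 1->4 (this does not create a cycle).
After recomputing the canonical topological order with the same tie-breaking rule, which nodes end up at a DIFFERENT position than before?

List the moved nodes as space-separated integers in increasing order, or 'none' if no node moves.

Answer: none

Derivation:
Old toposort: [0, 3, 1, 2, 5, 4]
Added edge 1->4
Recompute Kahn (smallest-id tiebreak):
  initial in-degrees: [0, 1, 2, 1, 3, 3]
  ready (indeg=0): [0]
  pop 0: indeg[3]->0; indeg[5]->2 | ready=[3] | order so far=[0]
  pop 3: indeg[1]->0; indeg[2]->1; indeg[5]->1 | ready=[1] | order so far=[0, 3]
  pop 1: indeg[2]->0; indeg[4]->2; indeg[5]->0 | ready=[2, 5] | order so far=[0, 3, 1]
  pop 2: indeg[4]->1 | ready=[5] | order so far=[0, 3, 1, 2]
  pop 5: indeg[4]->0 | ready=[4] | order so far=[0, 3, 1, 2, 5]
  pop 4: no out-edges | ready=[] | order so far=[0, 3, 1, 2, 5, 4]
New canonical toposort: [0, 3, 1, 2, 5, 4]
Compare positions:
  Node 0: index 0 -> 0 (same)
  Node 1: index 2 -> 2 (same)
  Node 2: index 3 -> 3 (same)
  Node 3: index 1 -> 1 (same)
  Node 4: index 5 -> 5 (same)
  Node 5: index 4 -> 4 (same)
Nodes that changed position: none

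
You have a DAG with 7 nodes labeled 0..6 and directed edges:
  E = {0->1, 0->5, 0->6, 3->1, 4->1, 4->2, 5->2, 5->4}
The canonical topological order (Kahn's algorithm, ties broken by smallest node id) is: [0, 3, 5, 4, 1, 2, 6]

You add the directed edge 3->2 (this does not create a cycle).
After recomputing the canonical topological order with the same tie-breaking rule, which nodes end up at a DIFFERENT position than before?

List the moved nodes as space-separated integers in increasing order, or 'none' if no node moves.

Answer: none

Derivation:
Old toposort: [0, 3, 5, 4, 1, 2, 6]
Added edge 3->2
Recompute Kahn (smallest-id tiebreak):
  initial in-degrees: [0, 3, 3, 0, 1, 1, 1]
  ready (indeg=0): [0, 3]
  pop 0: indeg[1]->2; indeg[5]->0; indeg[6]->0 | ready=[3, 5, 6] | order so far=[0]
  pop 3: indeg[1]->1; indeg[2]->2 | ready=[5, 6] | order so far=[0, 3]
  pop 5: indeg[2]->1; indeg[4]->0 | ready=[4, 6] | order so far=[0, 3, 5]
  pop 4: indeg[1]->0; indeg[2]->0 | ready=[1, 2, 6] | order so far=[0, 3, 5, 4]
  pop 1: no out-edges | ready=[2, 6] | order so far=[0, 3, 5, 4, 1]
  pop 2: no out-edges | ready=[6] | order so far=[0, 3, 5, 4, 1, 2]
  pop 6: no out-edges | ready=[] | order so far=[0, 3, 5, 4, 1, 2, 6]
New canonical toposort: [0, 3, 5, 4, 1, 2, 6]
Compare positions:
  Node 0: index 0 -> 0 (same)
  Node 1: index 4 -> 4 (same)
  Node 2: index 5 -> 5 (same)
  Node 3: index 1 -> 1 (same)
  Node 4: index 3 -> 3 (same)
  Node 5: index 2 -> 2 (same)
  Node 6: index 6 -> 6 (same)
Nodes that changed position: none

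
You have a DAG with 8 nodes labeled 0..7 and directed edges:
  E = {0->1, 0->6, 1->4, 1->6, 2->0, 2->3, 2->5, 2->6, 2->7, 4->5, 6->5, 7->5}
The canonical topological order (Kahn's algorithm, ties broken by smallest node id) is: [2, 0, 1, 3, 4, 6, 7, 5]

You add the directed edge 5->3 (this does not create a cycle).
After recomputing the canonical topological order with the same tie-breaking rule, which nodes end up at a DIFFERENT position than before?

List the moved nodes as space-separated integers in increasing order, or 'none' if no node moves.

Answer: 3 4 5 6 7

Derivation:
Old toposort: [2, 0, 1, 3, 4, 6, 7, 5]
Added edge 5->3
Recompute Kahn (smallest-id tiebreak):
  initial in-degrees: [1, 1, 0, 2, 1, 4, 3, 1]
  ready (indeg=0): [2]
  pop 2: indeg[0]->0; indeg[3]->1; indeg[5]->3; indeg[6]->2; indeg[7]->0 | ready=[0, 7] | order so far=[2]
  pop 0: indeg[1]->0; indeg[6]->1 | ready=[1, 7] | order so far=[2, 0]
  pop 1: indeg[4]->0; indeg[6]->0 | ready=[4, 6, 7] | order so far=[2, 0, 1]
  pop 4: indeg[5]->2 | ready=[6, 7] | order so far=[2, 0, 1, 4]
  pop 6: indeg[5]->1 | ready=[7] | order so far=[2, 0, 1, 4, 6]
  pop 7: indeg[5]->0 | ready=[5] | order so far=[2, 0, 1, 4, 6, 7]
  pop 5: indeg[3]->0 | ready=[3] | order so far=[2, 0, 1, 4, 6, 7, 5]
  pop 3: no out-edges | ready=[] | order so far=[2, 0, 1, 4, 6, 7, 5, 3]
New canonical toposort: [2, 0, 1, 4, 6, 7, 5, 3]
Compare positions:
  Node 0: index 1 -> 1 (same)
  Node 1: index 2 -> 2 (same)
  Node 2: index 0 -> 0 (same)
  Node 3: index 3 -> 7 (moved)
  Node 4: index 4 -> 3 (moved)
  Node 5: index 7 -> 6 (moved)
  Node 6: index 5 -> 4 (moved)
  Node 7: index 6 -> 5 (moved)
Nodes that changed position: 3 4 5 6 7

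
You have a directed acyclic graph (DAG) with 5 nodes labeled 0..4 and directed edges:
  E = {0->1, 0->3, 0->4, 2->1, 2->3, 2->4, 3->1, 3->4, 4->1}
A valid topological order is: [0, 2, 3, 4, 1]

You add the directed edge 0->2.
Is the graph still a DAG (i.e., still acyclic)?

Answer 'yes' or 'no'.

Given toposort: [0, 2, 3, 4, 1]
Position of 0: index 0; position of 2: index 1
New edge 0->2: forward
Forward edge: respects the existing order. Still a DAG, same toposort still valid.
Still a DAG? yes

Answer: yes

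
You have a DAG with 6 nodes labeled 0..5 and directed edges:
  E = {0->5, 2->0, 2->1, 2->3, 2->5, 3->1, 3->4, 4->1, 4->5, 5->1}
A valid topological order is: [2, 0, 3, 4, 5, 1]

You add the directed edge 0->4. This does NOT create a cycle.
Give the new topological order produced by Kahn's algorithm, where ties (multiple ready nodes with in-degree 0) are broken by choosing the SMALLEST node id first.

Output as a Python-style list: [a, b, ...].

Answer: [2, 0, 3, 4, 5, 1]

Derivation:
Old toposort: [2, 0, 3, 4, 5, 1]
Added edge: 0->4
Position of 0 (1) < position of 4 (3). Old order still valid.
Run Kahn's algorithm (break ties by smallest node id):
  initial in-degrees: [1, 4, 0, 1, 2, 3]
  ready (indeg=0): [2]
  pop 2: indeg[0]->0; indeg[1]->3; indeg[3]->0; indeg[5]->2 | ready=[0, 3] | order so far=[2]
  pop 0: indeg[4]->1; indeg[5]->1 | ready=[3] | order so far=[2, 0]
  pop 3: indeg[1]->2; indeg[4]->0 | ready=[4] | order so far=[2, 0, 3]
  pop 4: indeg[1]->1; indeg[5]->0 | ready=[5] | order so far=[2, 0, 3, 4]
  pop 5: indeg[1]->0 | ready=[1] | order so far=[2, 0, 3, 4, 5]
  pop 1: no out-edges | ready=[] | order so far=[2, 0, 3, 4, 5, 1]
  Result: [2, 0, 3, 4, 5, 1]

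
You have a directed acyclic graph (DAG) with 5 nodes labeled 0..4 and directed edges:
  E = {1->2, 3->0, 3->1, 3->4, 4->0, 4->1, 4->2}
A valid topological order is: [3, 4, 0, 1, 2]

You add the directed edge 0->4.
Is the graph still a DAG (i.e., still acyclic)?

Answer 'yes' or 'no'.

Answer: no

Derivation:
Given toposort: [3, 4, 0, 1, 2]
Position of 0: index 2; position of 4: index 1
New edge 0->4: backward (u after v in old order)
Backward edge: old toposort is now invalid. Check if this creates a cycle.
Does 4 already reach 0? Reachable from 4: [0, 1, 2, 4]. YES -> cycle!
Still a DAG? no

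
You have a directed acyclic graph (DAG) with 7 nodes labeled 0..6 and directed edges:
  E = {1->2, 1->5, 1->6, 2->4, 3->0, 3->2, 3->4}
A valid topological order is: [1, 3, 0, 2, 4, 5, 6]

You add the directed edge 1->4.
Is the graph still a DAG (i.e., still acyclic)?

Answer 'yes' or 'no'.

Answer: yes

Derivation:
Given toposort: [1, 3, 0, 2, 4, 5, 6]
Position of 1: index 0; position of 4: index 4
New edge 1->4: forward
Forward edge: respects the existing order. Still a DAG, same toposort still valid.
Still a DAG? yes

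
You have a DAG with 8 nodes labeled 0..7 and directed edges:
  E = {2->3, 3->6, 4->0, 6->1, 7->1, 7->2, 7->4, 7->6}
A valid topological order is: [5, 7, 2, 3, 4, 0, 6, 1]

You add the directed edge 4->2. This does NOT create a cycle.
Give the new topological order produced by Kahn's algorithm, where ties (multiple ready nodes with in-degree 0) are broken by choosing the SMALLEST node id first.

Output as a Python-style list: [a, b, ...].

Answer: [5, 7, 4, 0, 2, 3, 6, 1]

Derivation:
Old toposort: [5, 7, 2, 3, 4, 0, 6, 1]
Added edge: 4->2
Position of 4 (4) > position of 2 (2). Must reorder: 4 must now come before 2.
Run Kahn's algorithm (break ties by smallest node id):
  initial in-degrees: [1, 2, 2, 1, 1, 0, 2, 0]
  ready (indeg=0): [5, 7]
  pop 5: no out-edges | ready=[7] | order so far=[5]
  pop 7: indeg[1]->1; indeg[2]->1; indeg[4]->0; indeg[6]->1 | ready=[4] | order so far=[5, 7]
  pop 4: indeg[0]->0; indeg[2]->0 | ready=[0, 2] | order so far=[5, 7, 4]
  pop 0: no out-edges | ready=[2] | order so far=[5, 7, 4, 0]
  pop 2: indeg[3]->0 | ready=[3] | order so far=[5, 7, 4, 0, 2]
  pop 3: indeg[6]->0 | ready=[6] | order so far=[5, 7, 4, 0, 2, 3]
  pop 6: indeg[1]->0 | ready=[1] | order so far=[5, 7, 4, 0, 2, 3, 6]
  pop 1: no out-edges | ready=[] | order so far=[5, 7, 4, 0, 2, 3, 6, 1]
  Result: [5, 7, 4, 0, 2, 3, 6, 1]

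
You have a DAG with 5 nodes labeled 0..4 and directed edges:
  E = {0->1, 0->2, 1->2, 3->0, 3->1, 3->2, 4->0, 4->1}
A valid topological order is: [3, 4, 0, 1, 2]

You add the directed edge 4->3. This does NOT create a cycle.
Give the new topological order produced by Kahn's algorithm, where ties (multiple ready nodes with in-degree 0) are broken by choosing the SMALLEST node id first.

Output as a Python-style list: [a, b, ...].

Answer: [4, 3, 0, 1, 2]

Derivation:
Old toposort: [3, 4, 0, 1, 2]
Added edge: 4->3
Position of 4 (1) > position of 3 (0). Must reorder: 4 must now come before 3.
Run Kahn's algorithm (break ties by smallest node id):
  initial in-degrees: [2, 3, 3, 1, 0]
  ready (indeg=0): [4]
  pop 4: indeg[0]->1; indeg[1]->2; indeg[3]->0 | ready=[3] | order so far=[4]
  pop 3: indeg[0]->0; indeg[1]->1; indeg[2]->2 | ready=[0] | order so far=[4, 3]
  pop 0: indeg[1]->0; indeg[2]->1 | ready=[1] | order so far=[4, 3, 0]
  pop 1: indeg[2]->0 | ready=[2] | order so far=[4, 3, 0, 1]
  pop 2: no out-edges | ready=[] | order so far=[4, 3, 0, 1, 2]
  Result: [4, 3, 0, 1, 2]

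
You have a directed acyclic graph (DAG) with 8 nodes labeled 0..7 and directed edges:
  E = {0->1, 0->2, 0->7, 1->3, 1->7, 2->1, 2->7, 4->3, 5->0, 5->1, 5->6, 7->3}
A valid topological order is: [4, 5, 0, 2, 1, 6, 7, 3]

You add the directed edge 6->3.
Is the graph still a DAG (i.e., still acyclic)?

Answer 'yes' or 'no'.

Answer: yes

Derivation:
Given toposort: [4, 5, 0, 2, 1, 6, 7, 3]
Position of 6: index 5; position of 3: index 7
New edge 6->3: forward
Forward edge: respects the existing order. Still a DAG, same toposort still valid.
Still a DAG? yes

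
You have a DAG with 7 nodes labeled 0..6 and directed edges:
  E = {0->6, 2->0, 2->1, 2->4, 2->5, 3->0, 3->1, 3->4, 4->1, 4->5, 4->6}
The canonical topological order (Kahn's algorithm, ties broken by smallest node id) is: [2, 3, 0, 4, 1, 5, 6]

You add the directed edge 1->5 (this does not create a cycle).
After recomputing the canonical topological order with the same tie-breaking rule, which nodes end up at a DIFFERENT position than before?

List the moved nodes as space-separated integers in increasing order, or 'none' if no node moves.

Answer: none

Derivation:
Old toposort: [2, 3, 0, 4, 1, 5, 6]
Added edge 1->5
Recompute Kahn (smallest-id tiebreak):
  initial in-degrees: [2, 3, 0, 0, 2, 3, 2]
  ready (indeg=0): [2, 3]
  pop 2: indeg[0]->1; indeg[1]->2; indeg[4]->1; indeg[5]->2 | ready=[3] | order so far=[2]
  pop 3: indeg[0]->0; indeg[1]->1; indeg[4]->0 | ready=[0, 4] | order so far=[2, 3]
  pop 0: indeg[6]->1 | ready=[4] | order so far=[2, 3, 0]
  pop 4: indeg[1]->0; indeg[5]->1; indeg[6]->0 | ready=[1, 6] | order so far=[2, 3, 0, 4]
  pop 1: indeg[5]->0 | ready=[5, 6] | order so far=[2, 3, 0, 4, 1]
  pop 5: no out-edges | ready=[6] | order so far=[2, 3, 0, 4, 1, 5]
  pop 6: no out-edges | ready=[] | order so far=[2, 3, 0, 4, 1, 5, 6]
New canonical toposort: [2, 3, 0, 4, 1, 5, 6]
Compare positions:
  Node 0: index 2 -> 2 (same)
  Node 1: index 4 -> 4 (same)
  Node 2: index 0 -> 0 (same)
  Node 3: index 1 -> 1 (same)
  Node 4: index 3 -> 3 (same)
  Node 5: index 5 -> 5 (same)
  Node 6: index 6 -> 6 (same)
Nodes that changed position: none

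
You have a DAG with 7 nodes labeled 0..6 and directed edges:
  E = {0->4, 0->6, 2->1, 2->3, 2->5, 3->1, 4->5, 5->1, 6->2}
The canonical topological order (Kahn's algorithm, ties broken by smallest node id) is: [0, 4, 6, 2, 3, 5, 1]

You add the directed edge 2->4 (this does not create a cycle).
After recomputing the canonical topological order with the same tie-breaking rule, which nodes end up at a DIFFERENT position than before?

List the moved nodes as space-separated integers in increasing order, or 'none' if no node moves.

Old toposort: [0, 4, 6, 2, 3, 5, 1]
Added edge 2->4
Recompute Kahn (smallest-id tiebreak):
  initial in-degrees: [0, 3, 1, 1, 2, 2, 1]
  ready (indeg=0): [0]
  pop 0: indeg[4]->1; indeg[6]->0 | ready=[6] | order so far=[0]
  pop 6: indeg[2]->0 | ready=[2] | order so far=[0, 6]
  pop 2: indeg[1]->2; indeg[3]->0; indeg[4]->0; indeg[5]->1 | ready=[3, 4] | order so far=[0, 6, 2]
  pop 3: indeg[1]->1 | ready=[4] | order so far=[0, 6, 2, 3]
  pop 4: indeg[5]->0 | ready=[5] | order so far=[0, 6, 2, 3, 4]
  pop 5: indeg[1]->0 | ready=[1] | order so far=[0, 6, 2, 3, 4, 5]
  pop 1: no out-edges | ready=[] | order so far=[0, 6, 2, 3, 4, 5, 1]
New canonical toposort: [0, 6, 2, 3, 4, 5, 1]
Compare positions:
  Node 0: index 0 -> 0 (same)
  Node 1: index 6 -> 6 (same)
  Node 2: index 3 -> 2 (moved)
  Node 3: index 4 -> 3 (moved)
  Node 4: index 1 -> 4 (moved)
  Node 5: index 5 -> 5 (same)
  Node 6: index 2 -> 1 (moved)
Nodes that changed position: 2 3 4 6

Answer: 2 3 4 6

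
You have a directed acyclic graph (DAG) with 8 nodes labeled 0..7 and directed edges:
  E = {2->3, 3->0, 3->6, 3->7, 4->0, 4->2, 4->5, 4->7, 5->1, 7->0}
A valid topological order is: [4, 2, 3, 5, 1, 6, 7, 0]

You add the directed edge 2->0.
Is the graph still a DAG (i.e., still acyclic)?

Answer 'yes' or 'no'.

Answer: yes

Derivation:
Given toposort: [4, 2, 3, 5, 1, 6, 7, 0]
Position of 2: index 1; position of 0: index 7
New edge 2->0: forward
Forward edge: respects the existing order. Still a DAG, same toposort still valid.
Still a DAG? yes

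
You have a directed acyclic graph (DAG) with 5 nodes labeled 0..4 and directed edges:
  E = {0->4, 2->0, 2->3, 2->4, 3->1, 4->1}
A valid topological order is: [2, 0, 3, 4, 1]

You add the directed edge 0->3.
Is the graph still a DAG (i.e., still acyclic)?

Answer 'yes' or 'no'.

Answer: yes

Derivation:
Given toposort: [2, 0, 3, 4, 1]
Position of 0: index 1; position of 3: index 2
New edge 0->3: forward
Forward edge: respects the existing order. Still a DAG, same toposort still valid.
Still a DAG? yes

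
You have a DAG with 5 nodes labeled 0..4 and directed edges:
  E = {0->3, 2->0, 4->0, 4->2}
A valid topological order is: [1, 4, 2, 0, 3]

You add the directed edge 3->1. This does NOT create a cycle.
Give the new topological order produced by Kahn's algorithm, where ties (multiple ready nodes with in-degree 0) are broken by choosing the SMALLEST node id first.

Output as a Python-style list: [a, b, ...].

Old toposort: [1, 4, 2, 0, 3]
Added edge: 3->1
Position of 3 (4) > position of 1 (0). Must reorder: 3 must now come before 1.
Run Kahn's algorithm (break ties by smallest node id):
  initial in-degrees: [2, 1, 1, 1, 0]
  ready (indeg=0): [4]
  pop 4: indeg[0]->1; indeg[2]->0 | ready=[2] | order so far=[4]
  pop 2: indeg[0]->0 | ready=[0] | order so far=[4, 2]
  pop 0: indeg[3]->0 | ready=[3] | order so far=[4, 2, 0]
  pop 3: indeg[1]->0 | ready=[1] | order so far=[4, 2, 0, 3]
  pop 1: no out-edges | ready=[] | order so far=[4, 2, 0, 3, 1]
  Result: [4, 2, 0, 3, 1]

Answer: [4, 2, 0, 3, 1]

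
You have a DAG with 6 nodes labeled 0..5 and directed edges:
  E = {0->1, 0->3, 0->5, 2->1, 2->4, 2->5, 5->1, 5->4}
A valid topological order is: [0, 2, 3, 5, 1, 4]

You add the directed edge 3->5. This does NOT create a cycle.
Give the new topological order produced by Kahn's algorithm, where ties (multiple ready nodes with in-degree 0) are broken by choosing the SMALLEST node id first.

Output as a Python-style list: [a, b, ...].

Answer: [0, 2, 3, 5, 1, 4]

Derivation:
Old toposort: [0, 2, 3, 5, 1, 4]
Added edge: 3->5
Position of 3 (2) < position of 5 (3). Old order still valid.
Run Kahn's algorithm (break ties by smallest node id):
  initial in-degrees: [0, 3, 0, 1, 2, 3]
  ready (indeg=0): [0, 2]
  pop 0: indeg[1]->2; indeg[3]->0; indeg[5]->2 | ready=[2, 3] | order so far=[0]
  pop 2: indeg[1]->1; indeg[4]->1; indeg[5]->1 | ready=[3] | order so far=[0, 2]
  pop 3: indeg[5]->0 | ready=[5] | order so far=[0, 2, 3]
  pop 5: indeg[1]->0; indeg[4]->0 | ready=[1, 4] | order so far=[0, 2, 3, 5]
  pop 1: no out-edges | ready=[4] | order so far=[0, 2, 3, 5, 1]
  pop 4: no out-edges | ready=[] | order so far=[0, 2, 3, 5, 1, 4]
  Result: [0, 2, 3, 5, 1, 4]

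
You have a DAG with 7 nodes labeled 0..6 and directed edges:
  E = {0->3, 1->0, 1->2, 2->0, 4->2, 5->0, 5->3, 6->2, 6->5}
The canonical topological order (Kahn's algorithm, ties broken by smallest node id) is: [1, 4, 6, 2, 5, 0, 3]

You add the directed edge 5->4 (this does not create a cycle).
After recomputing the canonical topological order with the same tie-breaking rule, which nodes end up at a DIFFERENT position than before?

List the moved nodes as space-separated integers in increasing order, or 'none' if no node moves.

Answer: 2 4 5 6

Derivation:
Old toposort: [1, 4, 6, 2, 5, 0, 3]
Added edge 5->4
Recompute Kahn (smallest-id tiebreak):
  initial in-degrees: [3, 0, 3, 2, 1, 1, 0]
  ready (indeg=0): [1, 6]
  pop 1: indeg[0]->2; indeg[2]->2 | ready=[6] | order so far=[1]
  pop 6: indeg[2]->1; indeg[5]->0 | ready=[5] | order so far=[1, 6]
  pop 5: indeg[0]->1; indeg[3]->1; indeg[4]->0 | ready=[4] | order so far=[1, 6, 5]
  pop 4: indeg[2]->0 | ready=[2] | order so far=[1, 6, 5, 4]
  pop 2: indeg[0]->0 | ready=[0] | order so far=[1, 6, 5, 4, 2]
  pop 0: indeg[3]->0 | ready=[3] | order so far=[1, 6, 5, 4, 2, 0]
  pop 3: no out-edges | ready=[] | order so far=[1, 6, 5, 4, 2, 0, 3]
New canonical toposort: [1, 6, 5, 4, 2, 0, 3]
Compare positions:
  Node 0: index 5 -> 5 (same)
  Node 1: index 0 -> 0 (same)
  Node 2: index 3 -> 4 (moved)
  Node 3: index 6 -> 6 (same)
  Node 4: index 1 -> 3 (moved)
  Node 5: index 4 -> 2 (moved)
  Node 6: index 2 -> 1 (moved)
Nodes that changed position: 2 4 5 6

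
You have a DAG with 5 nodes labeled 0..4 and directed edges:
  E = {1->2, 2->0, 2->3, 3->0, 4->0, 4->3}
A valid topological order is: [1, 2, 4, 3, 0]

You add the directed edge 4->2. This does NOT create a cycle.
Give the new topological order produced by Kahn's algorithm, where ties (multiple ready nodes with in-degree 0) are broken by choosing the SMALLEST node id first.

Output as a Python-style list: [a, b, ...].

Old toposort: [1, 2, 4, 3, 0]
Added edge: 4->2
Position of 4 (2) > position of 2 (1). Must reorder: 4 must now come before 2.
Run Kahn's algorithm (break ties by smallest node id):
  initial in-degrees: [3, 0, 2, 2, 0]
  ready (indeg=0): [1, 4]
  pop 1: indeg[2]->1 | ready=[4] | order so far=[1]
  pop 4: indeg[0]->2; indeg[2]->0; indeg[3]->1 | ready=[2] | order so far=[1, 4]
  pop 2: indeg[0]->1; indeg[3]->0 | ready=[3] | order so far=[1, 4, 2]
  pop 3: indeg[0]->0 | ready=[0] | order so far=[1, 4, 2, 3]
  pop 0: no out-edges | ready=[] | order so far=[1, 4, 2, 3, 0]
  Result: [1, 4, 2, 3, 0]

Answer: [1, 4, 2, 3, 0]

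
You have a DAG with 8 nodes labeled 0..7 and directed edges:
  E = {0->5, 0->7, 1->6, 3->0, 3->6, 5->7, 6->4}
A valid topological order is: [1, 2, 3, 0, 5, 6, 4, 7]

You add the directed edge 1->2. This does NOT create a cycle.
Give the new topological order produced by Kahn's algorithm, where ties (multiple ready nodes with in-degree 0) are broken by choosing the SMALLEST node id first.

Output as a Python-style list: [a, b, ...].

Old toposort: [1, 2, 3, 0, 5, 6, 4, 7]
Added edge: 1->2
Position of 1 (0) < position of 2 (1). Old order still valid.
Run Kahn's algorithm (break ties by smallest node id):
  initial in-degrees: [1, 0, 1, 0, 1, 1, 2, 2]
  ready (indeg=0): [1, 3]
  pop 1: indeg[2]->0; indeg[6]->1 | ready=[2, 3] | order so far=[1]
  pop 2: no out-edges | ready=[3] | order so far=[1, 2]
  pop 3: indeg[0]->0; indeg[6]->0 | ready=[0, 6] | order so far=[1, 2, 3]
  pop 0: indeg[5]->0; indeg[7]->1 | ready=[5, 6] | order so far=[1, 2, 3, 0]
  pop 5: indeg[7]->0 | ready=[6, 7] | order so far=[1, 2, 3, 0, 5]
  pop 6: indeg[4]->0 | ready=[4, 7] | order so far=[1, 2, 3, 0, 5, 6]
  pop 4: no out-edges | ready=[7] | order so far=[1, 2, 3, 0, 5, 6, 4]
  pop 7: no out-edges | ready=[] | order so far=[1, 2, 3, 0, 5, 6, 4, 7]
  Result: [1, 2, 3, 0, 5, 6, 4, 7]

Answer: [1, 2, 3, 0, 5, 6, 4, 7]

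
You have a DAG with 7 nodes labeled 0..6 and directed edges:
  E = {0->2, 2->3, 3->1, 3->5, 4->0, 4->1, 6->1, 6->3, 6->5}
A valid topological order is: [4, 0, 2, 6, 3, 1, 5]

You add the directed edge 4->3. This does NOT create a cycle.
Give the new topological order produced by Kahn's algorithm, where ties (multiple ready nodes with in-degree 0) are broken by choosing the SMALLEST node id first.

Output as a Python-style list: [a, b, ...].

Answer: [4, 0, 2, 6, 3, 1, 5]

Derivation:
Old toposort: [4, 0, 2, 6, 3, 1, 5]
Added edge: 4->3
Position of 4 (0) < position of 3 (4). Old order still valid.
Run Kahn's algorithm (break ties by smallest node id):
  initial in-degrees: [1, 3, 1, 3, 0, 2, 0]
  ready (indeg=0): [4, 6]
  pop 4: indeg[0]->0; indeg[1]->2; indeg[3]->2 | ready=[0, 6] | order so far=[4]
  pop 0: indeg[2]->0 | ready=[2, 6] | order so far=[4, 0]
  pop 2: indeg[3]->1 | ready=[6] | order so far=[4, 0, 2]
  pop 6: indeg[1]->1; indeg[3]->0; indeg[5]->1 | ready=[3] | order so far=[4, 0, 2, 6]
  pop 3: indeg[1]->0; indeg[5]->0 | ready=[1, 5] | order so far=[4, 0, 2, 6, 3]
  pop 1: no out-edges | ready=[5] | order so far=[4, 0, 2, 6, 3, 1]
  pop 5: no out-edges | ready=[] | order so far=[4, 0, 2, 6, 3, 1, 5]
  Result: [4, 0, 2, 6, 3, 1, 5]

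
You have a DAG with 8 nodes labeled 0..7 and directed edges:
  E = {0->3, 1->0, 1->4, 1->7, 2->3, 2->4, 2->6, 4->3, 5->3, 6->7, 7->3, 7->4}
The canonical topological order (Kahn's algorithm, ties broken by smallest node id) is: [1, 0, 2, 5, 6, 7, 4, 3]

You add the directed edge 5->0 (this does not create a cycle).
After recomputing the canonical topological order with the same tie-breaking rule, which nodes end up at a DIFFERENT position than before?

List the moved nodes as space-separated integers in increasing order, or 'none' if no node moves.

Answer: 0 2 5

Derivation:
Old toposort: [1, 0, 2, 5, 6, 7, 4, 3]
Added edge 5->0
Recompute Kahn (smallest-id tiebreak):
  initial in-degrees: [2, 0, 0, 5, 3, 0, 1, 2]
  ready (indeg=0): [1, 2, 5]
  pop 1: indeg[0]->1; indeg[4]->2; indeg[7]->1 | ready=[2, 5] | order so far=[1]
  pop 2: indeg[3]->4; indeg[4]->1; indeg[6]->0 | ready=[5, 6] | order so far=[1, 2]
  pop 5: indeg[0]->0; indeg[3]->3 | ready=[0, 6] | order so far=[1, 2, 5]
  pop 0: indeg[3]->2 | ready=[6] | order so far=[1, 2, 5, 0]
  pop 6: indeg[7]->0 | ready=[7] | order so far=[1, 2, 5, 0, 6]
  pop 7: indeg[3]->1; indeg[4]->0 | ready=[4] | order so far=[1, 2, 5, 0, 6, 7]
  pop 4: indeg[3]->0 | ready=[3] | order so far=[1, 2, 5, 0, 6, 7, 4]
  pop 3: no out-edges | ready=[] | order so far=[1, 2, 5, 0, 6, 7, 4, 3]
New canonical toposort: [1, 2, 5, 0, 6, 7, 4, 3]
Compare positions:
  Node 0: index 1 -> 3 (moved)
  Node 1: index 0 -> 0 (same)
  Node 2: index 2 -> 1 (moved)
  Node 3: index 7 -> 7 (same)
  Node 4: index 6 -> 6 (same)
  Node 5: index 3 -> 2 (moved)
  Node 6: index 4 -> 4 (same)
  Node 7: index 5 -> 5 (same)
Nodes that changed position: 0 2 5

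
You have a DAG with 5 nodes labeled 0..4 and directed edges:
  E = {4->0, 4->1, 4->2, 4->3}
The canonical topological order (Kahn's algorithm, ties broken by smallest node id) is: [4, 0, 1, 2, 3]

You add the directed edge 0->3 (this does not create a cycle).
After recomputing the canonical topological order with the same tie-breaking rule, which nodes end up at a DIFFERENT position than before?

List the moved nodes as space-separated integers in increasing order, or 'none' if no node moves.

Old toposort: [4, 0, 1, 2, 3]
Added edge 0->3
Recompute Kahn (smallest-id tiebreak):
  initial in-degrees: [1, 1, 1, 2, 0]
  ready (indeg=0): [4]
  pop 4: indeg[0]->0; indeg[1]->0; indeg[2]->0; indeg[3]->1 | ready=[0, 1, 2] | order so far=[4]
  pop 0: indeg[3]->0 | ready=[1, 2, 3] | order so far=[4, 0]
  pop 1: no out-edges | ready=[2, 3] | order so far=[4, 0, 1]
  pop 2: no out-edges | ready=[3] | order so far=[4, 0, 1, 2]
  pop 3: no out-edges | ready=[] | order so far=[4, 0, 1, 2, 3]
New canonical toposort: [4, 0, 1, 2, 3]
Compare positions:
  Node 0: index 1 -> 1 (same)
  Node 1: index 2 -> 2 (same)
  Node 2: index 3 -> 3 (same)
  Node 3: index 4 -> 4 (same)
  Node 4: index 0 -> 0 (same)
Nodes that changed position: none

Answer: none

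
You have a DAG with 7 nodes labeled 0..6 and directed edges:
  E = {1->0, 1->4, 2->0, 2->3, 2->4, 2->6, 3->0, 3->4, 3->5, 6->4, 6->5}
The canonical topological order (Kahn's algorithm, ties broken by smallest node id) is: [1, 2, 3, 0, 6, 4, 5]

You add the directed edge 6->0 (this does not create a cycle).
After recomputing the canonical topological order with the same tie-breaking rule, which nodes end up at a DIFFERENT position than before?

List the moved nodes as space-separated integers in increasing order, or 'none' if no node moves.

Old toposort: [1, 2, 3, 0, 6, 4, 5]
Added edge 6->0
Recompute Kahn (smallest-id tiebreak):
  initial in-degrees: [4, 0, 0, 1, 4, 2, 1]
  ready (indeg=0): [1, 2]
  pop 1: indeg[0]->3; indeg[4]->3 | ready=[2] | order so far=[1]
  pop 2: indeg[0]->2; indeg[3]->0; indeg[4]->2; indeg[6]->0 | ready=[3, 6] | order so far=[1, 2]
  pop 3: indeg[0]->1; indeg[4]->1; indeg[5]->1 | ready=[6] | order so far=[1, 2, 3]
  pop 6: indeg[0]->0; indeg[4]->0; indeg[5]->0 | ready=[0, 4, 5] | order so far=[1, 2, 3, 6]
  pop 0: no out-edges | ready=[4, 5] | order so far=[1, 2, 3, 6, 0]
  pop 4: no out-edges | ready=[5] | order so far=[1, 2, 3, 6, 0, 4]
  pop 5: no out-edges | ready=[] | order so far=[1, 2, 3, 6, 0, 4, 5]
New canonical toposort: [1, 2, 3, 6, 0, 4, 5]
Compare positions:
  Node 0: index 3 -> 4 (moved)
  Node 1: index 0 -> 0 (same)
  Node 2: index 1 -> 1 (same)
  Node 3: index 2 -> 2 (same)
  Node 4: index 5 -> 5 (same)
  Node 5: index 6 -> 6 (same)
  Node 6: index 4 -> 3 (moved)
Nodes that changed position: 0 6

Answer: 0 6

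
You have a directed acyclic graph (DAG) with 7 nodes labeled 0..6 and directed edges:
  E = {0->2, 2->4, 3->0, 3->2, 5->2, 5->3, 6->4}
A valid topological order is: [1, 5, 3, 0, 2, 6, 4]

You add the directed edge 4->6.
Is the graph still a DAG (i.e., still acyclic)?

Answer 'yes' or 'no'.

Given toposort: [1, 5, 3, 0, 2, 6, 4]
Position of 4: index 6; position of 6: index 5
New edge 4->6: backward (u after v in old order)
Backward edge: old toposort is now invalid. Check if this creates a cycle.
Does 6 already reach 4? Reachable from 6: [4, 6]. YES -> cycle!
Still a DAG? no

Answer: no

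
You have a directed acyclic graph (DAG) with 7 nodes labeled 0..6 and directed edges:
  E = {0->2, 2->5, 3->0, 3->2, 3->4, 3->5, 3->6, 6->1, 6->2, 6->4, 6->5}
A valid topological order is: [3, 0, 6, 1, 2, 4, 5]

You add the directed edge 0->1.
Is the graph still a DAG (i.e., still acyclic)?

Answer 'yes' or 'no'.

Given toposort: [3, 0, 6, 1, 2, 4, 5]
Position of 0: index 1; position of 1: index 3
New edge 0->1: forward
Forward edge: respects the existing order. Still a DAG, same toposort still valid.
Still a DAG? yes

Answer: yes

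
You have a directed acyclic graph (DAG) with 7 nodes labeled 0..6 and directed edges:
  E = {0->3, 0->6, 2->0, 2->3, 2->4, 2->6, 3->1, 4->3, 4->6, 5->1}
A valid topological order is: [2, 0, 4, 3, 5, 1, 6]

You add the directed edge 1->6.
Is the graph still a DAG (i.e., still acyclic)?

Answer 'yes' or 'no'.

Answer: yes

Derivation:
Given toposort: [2, 0, 4, 3, 5, 1, 6]
Position of 1: index 5; position of 6: index 6
New edge 1->6: forward
Forward edge: respects the existing order. Still a DAG, same toposort still valid.
Still a DAG? yes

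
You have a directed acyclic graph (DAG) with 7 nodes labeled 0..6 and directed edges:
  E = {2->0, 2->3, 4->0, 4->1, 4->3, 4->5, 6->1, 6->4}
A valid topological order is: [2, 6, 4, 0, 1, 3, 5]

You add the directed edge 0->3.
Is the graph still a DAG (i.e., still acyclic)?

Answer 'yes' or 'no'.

Given toposort: [2, 6, 4, 0, 1, 3, 5]
Position of 0: index 3; position of 3: index 5
New edge 0->3: forward
Forward edge: respects the existing order. Still a DAG, same toposort still valid.
Still a DAG? yes

Answer: yes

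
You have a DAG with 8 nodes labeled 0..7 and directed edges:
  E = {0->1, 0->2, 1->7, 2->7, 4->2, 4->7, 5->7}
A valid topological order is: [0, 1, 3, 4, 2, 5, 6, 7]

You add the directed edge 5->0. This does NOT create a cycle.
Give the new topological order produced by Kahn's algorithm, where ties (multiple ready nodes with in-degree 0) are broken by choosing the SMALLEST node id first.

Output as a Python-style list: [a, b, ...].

Answer: [3, 4, 5, 0, 1, 2, 6, 7]

Derivation:
Old toposort: [0, 1, 3, 4, 2, 5, 6, 7]
Added edge: 5->0
Position of 5 (5) > position of 0 (0). Must reorder: 5 must now come before 0.
Run Kahn's algorithm (break ties by smallest node id):
  initial in-degrees: [1, 1, 2, 0, 0, 0, 0, 4]
  ready (indeg=0): [3, 4, 5, 6]
  pop 3: no out-edges | ready=[4, 5, 6] | order so far=[3]
  pop 4: indeg[2]->1; indeg[7]->3 | ready=[5, 6] | order so far=[3, 4]
  pop 5: indeg[0]->0; indeg[7]->2 | ready=[0, 6] | order so far=[3, 4, 5]
  pop 0: indeg[1]->0; indeg[2]->0 | ready=[1, 2, 6] | order so far=[3, 4, 5, 0]
  pop 1: indeg[7]->1 | ready=[2, 6] | order so far=[3, 4, 5, 0, 1]
  pop 2: indeg[7]->0 | ready=[6, 7] | order so far=[3, 4, 5, 0, 1, 2]
  pop 6: no out-edges | ready=[7] | order so far=[3, 4, 5, 0, 1, 2, 6]
  pop 7: no out-edges | ready=[] | order so far=[3, 4, 5, 0, 1, 2, 6, 7]
  Result: [3, 4, 5, 0, 1, 2, 6, 7]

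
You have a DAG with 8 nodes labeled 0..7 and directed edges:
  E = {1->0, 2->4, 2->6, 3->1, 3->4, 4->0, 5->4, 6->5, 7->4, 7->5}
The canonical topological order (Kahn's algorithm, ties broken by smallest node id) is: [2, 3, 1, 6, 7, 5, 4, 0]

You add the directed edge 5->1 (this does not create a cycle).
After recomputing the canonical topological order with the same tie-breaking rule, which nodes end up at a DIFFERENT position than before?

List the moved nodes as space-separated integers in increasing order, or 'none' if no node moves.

Old toposort: [2, 3, 1, 6, 7, 5, 4, 0]
Added edge 5->1
Recompute Kahn (smallest-id tiebreak):
  initial in-degrees: [2, 2, 0, 0, 4, 2, 1, 0]
  ready (indeg=0): [2, 3, 7]
  pop 2: indeg[4]->3; indeg[6]->0 | ready=[3, 6, 7] | order so far=[2]
  pop 3: indeg[1]->1; indeg[4]->2 | ready=[6, 7] | order so far=[2, 3]
  pop 6: indeg[5]->1 | ready=[7] | order so far=[2, 3, 6]
  pop 7: indeg[4]->1; indeg[5]->0 | ready=[5] | order so far=[2, 3, 6, 7]
  pop 5: indeg[1]->0; indeg[4]->0 | ready=[1, 4] | order so far=[2, 3, 6, 7, 5]
  pop 1: indeg[0]->1 | ready=[4] | order so far=[2, 3, 6, 7, 5, 1]
  pop 4: indeg[0]->0 | ready=[0] | order so far=[2, 3, 6, 7, 5, 1, 4]
  pop 0: no out-edges | ready=[] | order so far=[2, 3, 6, 7, 5, 1, 4, 0]
New canonical toposort: [2, 3, 6, 7, 5, 1, 4, 0]
Compare positions:
  Node 0: index 7 -> 7 (same)
  Node 1: index 2 -> 5 (moved)
  Node 2: index 0 -> 0 (same)
  Node 3: index 1 -> 1 (same)
  Node 4: index 6 -> 6 (same)
  Node 5: index 5 -> 4 (moved)
  Node 6: index 3 -> 2 (moved)
  Node 7: index 4 -> 3 (moved)
Nodes that changed position: 1 5 6 7

Answer: 1 5 6 7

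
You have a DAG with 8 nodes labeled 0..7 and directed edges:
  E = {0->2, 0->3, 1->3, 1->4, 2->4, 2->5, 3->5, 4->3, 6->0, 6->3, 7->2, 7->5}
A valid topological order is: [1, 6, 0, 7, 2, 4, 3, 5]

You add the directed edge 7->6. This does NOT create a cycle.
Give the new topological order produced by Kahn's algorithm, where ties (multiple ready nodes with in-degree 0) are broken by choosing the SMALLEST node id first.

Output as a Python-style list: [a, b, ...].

Answer: [1, 7, 6, 0, 2, 4, 3, 5]

Derivation:
Old toposort: [1, 6, 0, 7, 2, 4, 3, 5]
Added edge: 7->6
Position of 7 (3) > position of 6 (1). Must reorder: 7 must now come before 6.
Run Kahn's algorithm (break ties by smallest node id):
  initial in-degrees: [1, 0, 2, 4, 2, 3, 1, 0]
  ready (indeg=0): [1, 7]
  pop 1: indeg[3]->3; indeg[4]->1 | ready=[7] | order so far=[1]
  pop 7: indeg[2]->1; indeg[5]->2; indeg[6]->0 | ready=[6] | order so far=[1, 7]
  pop 6: indeg[0]->0; indeg[3]->2 | ready=[0] | order so far=[1, 7, 6]
  pop 0: indeg[2]->0; indeg[3]->1 | ready=[2] | order so far=[1, 7, 6, 0]
  pop 2: indeg[4]->0; indeg[5]->1 | ready=[4] | order so far=[1, 7, 6, 0, 2]
  pop 4: indeg[3]->0 | ready=[3] | order so far=[1, 7, 6, 0, 2, 4]
  pop 3: indeg[5]->0 | ready=[5] | order so far=[1, 7, 6, 0, 2, 4, 3]
  pop 5: no out-edges | ready=[] | order so far=[1, 7, 6, 0, 2, 4, 3, 5]
  Result: [1, 7, 6, 0, 2, 4, 3, 5]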